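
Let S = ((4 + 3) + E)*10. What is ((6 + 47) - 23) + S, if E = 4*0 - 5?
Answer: 50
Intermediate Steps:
E = -5 (E = 0 - 5 = -5)
S = 20 (S = ((4 + 3) - 5)*10 = (7 - 5)*10 = 2*10 = 20)
((6 + 47) - 23) + S = ((6 + 47) - 23) + 20 = (53 - 23) + 20 = 30 + 20 = 50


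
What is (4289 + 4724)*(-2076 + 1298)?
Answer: -7012114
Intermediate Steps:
(4289 + 4724)*(-2076 + 1298) = 9013*(-778) = -7012114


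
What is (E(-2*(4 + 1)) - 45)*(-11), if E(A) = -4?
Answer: 539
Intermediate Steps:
(E(-2*(4 + 1)) - 45)*(-11) = (-4 - 45)*(-11) = -49*(-11) = 539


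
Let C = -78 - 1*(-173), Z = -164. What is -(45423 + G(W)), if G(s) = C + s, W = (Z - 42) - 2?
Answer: -45310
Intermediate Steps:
W = -208 (W = (-164 - 42) - 2 = -206 - 2 = -208)
C = 95 (C = -78 + 173 = 95)
G(s) = 95 + s
-(45423 + G(W)) = -(45423 + (95 - 208)) = -(45423 - 113) = -1*45310 = -45310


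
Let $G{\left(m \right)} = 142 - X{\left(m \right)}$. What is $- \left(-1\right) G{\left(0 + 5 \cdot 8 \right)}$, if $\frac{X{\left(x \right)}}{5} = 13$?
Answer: $77$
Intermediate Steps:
$X{\left(x \right)} = 65$ ($X{\left(x \right)} = 5 \cdot 13 = 65$)
$G{\left(m \right)} = 77$ ($G{\left(m \right)} = 142 - 65 = 77$)
$- \left(-1\right) G{\left(0 + 5 \cdot 8 \right)} = - \left(-1\right) 77 = \left(-1\right) \left(-77\right) = 77$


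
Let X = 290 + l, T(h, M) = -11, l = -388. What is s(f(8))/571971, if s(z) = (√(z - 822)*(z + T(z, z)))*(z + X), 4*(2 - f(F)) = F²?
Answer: 5600*I*√209/571971 ≈ 0.14154*I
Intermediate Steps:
X = -98 (X = 290 - 388 = -98)
f(F) = 2 - F²/4
s(z) = √(-822 + z)*(-98 + z)*(-11 + z) (s(z) = (√(z - 822)*(z - 11))*(z - 98) = (√(-822 + z)*(-11 + z))*(-98 + z) = √(-822 + z)*(-98 + z)*(-11 + z))
s(f(8))/571971 = (√(-822 + (2 - ¼*8²))*(1078 + (2 - ¼*8²)² - 109*(2 - ¼*8²)))/571971 = (√(-822 + (2 - ¼*64))*(1078 + (2 - ¼*64)² - 109*(2 - ¼*64)))*(1/571971) = (√(-822 + (2 - 16))*(1078 + (2 - 16)² - 109*(2 - 16)))*(1/571971) = (√(-822 - 14)*(1078 + (-14)² - 109*(-14)))*(1/571971) = (√(-836)*(1078 + 196 + 1526))*(1/571971) = ((2*I*√209)*2800)*(1/571971) = (5600*I*√209)*(1/571971) = 5600*I*√209/571971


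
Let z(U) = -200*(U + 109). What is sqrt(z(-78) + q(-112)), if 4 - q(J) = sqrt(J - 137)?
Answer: sqrt(-6196 - I*sqrt(249)) ≈ 0.1 - 78.715*I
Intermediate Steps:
q(J) = 4 - sqrt(-137 + J) (q(J) = 4 - sqrt(J - 137) = 4 - sqrt(-137 + J))
z(U) = -21800 - 200*U (z(U) = -200*(109 + U) = -(21800 + 200*U) = -21800 - 200*U)
sqrt(z(-78) + q(-112)) = sqrt((-21800 - 200*(-78)) + (4 - sqrt(-137 - 112))) = sqrt((-21800 + 15600) + (4 - sqrt(-249))) = sqrt(-6200 + (4 - I*sqrt(249))) = sqrt(-6196 - I*sqrt(249))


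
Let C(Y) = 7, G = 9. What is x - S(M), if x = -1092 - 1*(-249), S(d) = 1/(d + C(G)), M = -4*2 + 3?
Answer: -1687/2 ≈ -843.50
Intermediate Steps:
M = -5 (M = -8 + 3 = -5)
S(d) = 1/(7 + d) (S(d) = 1/(d + 7) = 1/(7 + d))
x = -843 (x = -1092 + 249 = -843)
x - S(M) = -843 - 1/(7 - 5) = -843 - 1/2 = -1687/2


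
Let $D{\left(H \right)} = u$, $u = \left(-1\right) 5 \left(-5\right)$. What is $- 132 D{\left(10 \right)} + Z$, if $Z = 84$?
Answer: $-3216$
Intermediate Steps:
$u = 25$ ($u = \left(-5\right) \left(-5\right) = 25$)
$D{\left(H \right)} = 25$
$- 132 D{\left(10 \right)} + Z = \left(-132\right) 25 + 84 = -3300 + 84 = -3216$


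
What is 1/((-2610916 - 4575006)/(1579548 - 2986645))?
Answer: 1407097/7185922 ≈ 0.19581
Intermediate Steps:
1/((-2610916 - 4575006)/(1579548 - 2986645)) = 1/(-7185922/(-1407097)) = 1/(-7185922*(-1/1407097)) = 1/(7185922/1407097) = 1407097/7185922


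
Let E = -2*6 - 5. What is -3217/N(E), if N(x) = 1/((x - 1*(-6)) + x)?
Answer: 90076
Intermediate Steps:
E = -17 (E = -12 - 5 = -17)
N(x) = 1/(6 + 2*x) (N(x) = 1/((x + 6) + x) = 1/((6 + x) + x) = 1/(6 + 2*x))
-3217/N(E) = -3217/(1/(2*(3 - 17))) = -3217/((½)/(-14)) = -3217/((½)*(-1/14)) = -3217/(-1/28) = -3217*(-28) = 90076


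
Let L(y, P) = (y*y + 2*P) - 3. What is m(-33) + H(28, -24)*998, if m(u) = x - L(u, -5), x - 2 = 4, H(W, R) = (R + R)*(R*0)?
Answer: -1070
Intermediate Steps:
H(W, R) = 0 (H(W, R) = (2*R)*0 = 0)
x = 6 (x = 2 + 4 = 6)
L(y, P) = -3 + y² + 2*P (L(y, P) = (y² + 2*P) - 3 = -3 + y² + 2*P)
m(u) = 19 - u² (m(u) = 6 - (-3 + u² + 2*(-5)) = 6 - (-3 + u² - 10) = 6 - (-13 + u²) = 6 + (13 - u²) = 19 - u²)
m(-33) + H(28, -24)*998 = (19 - 1*(-33)²) + 0*998 = (19 - 1*1089) + 0 = (19 - 1089) + 0 = -1070 + 0 = -1070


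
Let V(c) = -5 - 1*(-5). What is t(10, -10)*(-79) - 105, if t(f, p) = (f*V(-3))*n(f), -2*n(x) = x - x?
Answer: -105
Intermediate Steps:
V(c) = 0 (V(c) = -5 + 5 = 0)
n(x) = 0 (n(x) = -(x - x)/2 = -1/2*0 = 0)
t(f, p) = 0 (t(f, p) = (f*0)*0 = 0*0 = 0)
t(10, -10)*(-79) - 105 = 0*(-79) - 105 = 0 - 105 = -105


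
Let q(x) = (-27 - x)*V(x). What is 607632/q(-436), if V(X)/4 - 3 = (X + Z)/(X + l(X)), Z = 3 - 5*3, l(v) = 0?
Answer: 16557972/179551 ≈ 92.219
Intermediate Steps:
Z = -12 (Z = 3 - 15 = -12)
V(X) = 12 + 4*(-12 + X)/X (V(X) = 12 + 4*((X - 12)/(X + 0)) = 12 + 4*((-12 + X)/X) = 12 + 4*(-12 + X)/X)
q(x) = (-27 - x)*(16 - 48/x)
607632/q(-436) = 607632/(-384 - 16*(-436) + 1296/(-436)) = 607632/(-384 + 6976 + 1296*(-1/436)) = 607632/(-384 + 6976 - 324/109) = 607632/(718204/109) = 607632*(109/718204) = 16557972/179551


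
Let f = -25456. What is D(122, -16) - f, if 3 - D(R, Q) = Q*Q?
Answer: 25203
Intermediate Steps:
D(R, Q) = 3 - Q² (D(R, Q) = 3 - Q*Q = 3 - Q²)
D(122, -16) - f = (3 - 1*(-16)²) - 1*(-25456) = (3 - 1*256) + 25456 = (3 - 256) + 25456 = -253 + 25456 = 25203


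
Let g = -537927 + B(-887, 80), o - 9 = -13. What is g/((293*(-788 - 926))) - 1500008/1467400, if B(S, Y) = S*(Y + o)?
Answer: 16870928873/92116401850 ≈ 0.18315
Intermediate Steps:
o = -4 (o = 9 - 13 = -4)
B(S, Y) = S*(-4 + Y) (B(S, Y) = S*(Y - 4) = S*(-4 + Y))
g = -605339 (g = -537927 - 887*(-4 + 80) = -537927 - 887*76 = -537927 - 67412 = -605339)
g/((293*(-788 - 926))) - 1500008/1467400 = -605339*1/(293*(-788 - 926)) - 1500008/1467400 = -605339/(293*(-1714)) - 1500008*1/1467400 = -605339/(-502202) - 187501/183425 = -605339*(-1/502202) - 187501/183425 = 605339/502202 - 187501/183425 = 16870928873/92116401850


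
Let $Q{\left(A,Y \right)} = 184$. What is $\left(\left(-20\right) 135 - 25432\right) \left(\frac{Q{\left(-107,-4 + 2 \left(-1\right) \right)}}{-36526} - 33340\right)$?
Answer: $\frac{17129251619584}{18263} \approx 9.3792 \cdot 10^{8}$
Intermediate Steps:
$\left(\left(-20\right) 135 - 25432\right) \left(\frac{Q{\left(-107,-4 + 2 \left(-1\right) \right)}}{-36526} - 33340\right) = \left(\left(-20\right) 135 - 25432\right) \left(\frac{184}{-36526} - 33340\right) = \left(-2700 - 25432\right) \left(184 \left(- \frac{1}{36526}\right) - 33340\right) = - 28132 \left(- \frac{92}{18263} - 33340\right) = \left(-28132\right) \left(- \frac{608888512}{18263}\right) = \frac{17129251619584}{18263}$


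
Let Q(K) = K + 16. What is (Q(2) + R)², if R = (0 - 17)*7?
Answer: 10201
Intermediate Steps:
Q(K) = 16 + K
R = -119 (R = -17*7 = -119)
(Q(2) + R)² = ((16 + 2) - 119)² = (18 - 119)² = (-101)² = 10201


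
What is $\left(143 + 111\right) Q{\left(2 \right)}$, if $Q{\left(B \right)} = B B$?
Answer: $1016$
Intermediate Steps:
$Q{\left(B \right)} = B^{2}$
$\left(143 + 111\right) Q{\left(2 \right)} = \left(143 + 111\right) 2^{2} = 254 \cdot 4 = 1016$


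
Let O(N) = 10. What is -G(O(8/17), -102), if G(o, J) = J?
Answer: 102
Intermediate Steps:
-G(O(8/17), -102) = -1*(-102) = 102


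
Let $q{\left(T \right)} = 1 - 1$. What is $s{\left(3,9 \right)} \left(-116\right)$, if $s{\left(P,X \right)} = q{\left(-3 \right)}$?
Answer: $0$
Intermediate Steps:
$q{\left(T \right)} = 0$
$s{\left(P,X \right)} = 0$
$s{\left(3,9 \right)} \left(-116\right) = 0 \left(-116\right) = 0$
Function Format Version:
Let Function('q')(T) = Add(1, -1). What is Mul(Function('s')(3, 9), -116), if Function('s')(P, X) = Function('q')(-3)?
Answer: 0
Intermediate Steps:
Function('q')(T) = 0
Function('s')(P, X) = 0
Mul(Function('s')(3, 9), -116) = Mul(0, -116) = 0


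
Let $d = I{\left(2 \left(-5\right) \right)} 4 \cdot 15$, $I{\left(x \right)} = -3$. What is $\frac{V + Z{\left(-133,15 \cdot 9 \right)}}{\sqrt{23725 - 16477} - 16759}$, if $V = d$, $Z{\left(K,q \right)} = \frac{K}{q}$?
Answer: $\frac{409472647}{37915672455} + \frac{97732 \sqrt{453}}{37915672455} \approx 0.010854$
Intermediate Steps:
$d = -180$ ($d = \left(-3\right) 4 \cdot 15 = \left(-12\right) 15 = -180$)
$V = -180$
$\frac{V + Z{\left(-133,15 \cdot 9 \right)}}{\sqrt{23725 - 16477} - 16759} = \frac{-180 - \frac{133}{15 \cdot 9}}{\sqrt{23725 - 16477} - 16759} = \frac{-180 - \frac{133}{135}}{\sqrt{7248} - 16759} = \frac{-180 - \frac{133}{135}}{4 \sqrt{453} - 16759} = \frac{-180 - \frac{133}{135}}{-16759 + 4 \sqrt{453}} = - \frac{24433}{135 \left(-16759 + 4 \sqrt{453}\right)}$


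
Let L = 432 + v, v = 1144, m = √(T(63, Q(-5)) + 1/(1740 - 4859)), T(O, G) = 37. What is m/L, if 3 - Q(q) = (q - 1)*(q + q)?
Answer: √359938838/4915544 ≈ 0.0038596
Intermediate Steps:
Q(q) = 3 - 2*q*(-1 + q) (Q(q) = 3 - (q - 1)*(q + q) = 3 - (-1 + q)*2*q = 3 - 2*q*(-1 + q))
m = √359938838/3119 (m = √(37 + 1/(1740 - 4859)) = √(37 + 1/(-3119)) = √(37 - 1/3119) = √(115402/3119) = √359938838/3119 ≈ 6.0827)
L = 1576 (L = 432 + 1144 = 1576)
m/L = (√359938838/3119)/1576 = (√359938838/3119)*(1/1576) = √359938838/4915544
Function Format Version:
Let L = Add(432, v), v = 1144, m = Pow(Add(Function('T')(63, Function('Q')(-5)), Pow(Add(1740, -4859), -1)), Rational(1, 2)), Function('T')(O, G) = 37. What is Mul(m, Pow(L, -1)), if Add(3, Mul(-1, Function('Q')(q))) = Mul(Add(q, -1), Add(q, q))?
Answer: Mul(Rational(1, 4915544), Pow(359938838, Rational(1, 2))) ≈ 0.0038596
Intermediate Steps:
Function('Q')(q) = Add(3, Mul(-2, q, Add(-1, q))) (Function('Q')(q) = Add(3, Mul(-1, Mul(Add(q, -1), Add(q, q)))) = Add(3, Mul(-1, Mul(Add(-1, q), Mul(2, q)))) = Add(3, Mul(-1, Mul(2, q, Add(-1, q)))) = Add(3, Mul(-2, q, Add(-1, q))))
m = Mul(Rational(1, 3119), Pow(359938838, Rational(1, 2))) (m = Pow(Add(37, Pow(Add(1740, -4859), -1)), Rational(1, 2)) = Pow(Add(37, Pow(-3119, -1)), Rational(1, 2)) = Pow(Add(37, Rational(-1, 3119)), Rational(1, 2)) = Pow(Rational(115402, 3119), Rational(1, 2)) = Mul(Rational(1, 3119), Pow(359938838, Rational(1, 2))) ≈ 6.0827)
L = 1576 (L = Add(432, 1144) = 1576)
Mul(m, Pow(L, -1)) = Mul(Mul(Rational(1, 3119), Pow(359938838, Rational(1, 2))), Pow(1576, -1)) = Mul(Mul(Rational(1, 3119), Pow(359938838, Rational(1, 2))), Rational(1, 1576)) = Mul(Rational(1, 4915544), Pow(359938838, Rational(1, 2)))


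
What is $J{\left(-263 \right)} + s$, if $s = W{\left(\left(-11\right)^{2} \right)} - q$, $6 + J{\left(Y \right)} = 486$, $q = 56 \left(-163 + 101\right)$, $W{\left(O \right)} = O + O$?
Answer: $4194$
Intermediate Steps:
$W{\left(O \right)} = 2 O$
$q = -3472$ ($q = 56 \left(-62\right) = -3472$)
$J{\left(Y \right)} = 480$ ($J{\left(Y \right)} = -6 + 486 = 480$)
$s = 3714$ ($s = 2 \left(-11\right)^{2} - -3472 = 2 \cdot 121 + 3472 = 242 + 3472 = 3714$)
$J{\left(-263 \right)} + s = 480 + 3714 = 4194$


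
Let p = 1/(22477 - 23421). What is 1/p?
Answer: -944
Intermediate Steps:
p = -1/944 (p = 1/(-944) = -1/944 ≈ -0.0010593)
1/p = 1/(-1/944) = -944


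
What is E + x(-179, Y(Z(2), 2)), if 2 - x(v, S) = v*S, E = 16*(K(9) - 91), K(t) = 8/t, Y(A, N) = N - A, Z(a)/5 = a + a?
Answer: -41956/9 ≈ -4661.8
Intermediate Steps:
Z(a) = 10*a (Z(a) = 5*(a + a) = 5*(2*a) = 10*a)
E = -12976/9 (E = 16*(8/9 - 91) = 16*(-811/9) = -12976/9 ≈ -1441.8)
x(v, S) = 2 - S*v (x(v, S) = 2 - v*S = 2 - S*v)
E + x(-179, Y(Z(2), 2)) = -12976/9 + (2 - 1*(2 - 10*2)*(-179)) = -12976/9 + (2 - 1*(2 - 1*20)*(-179)) = -12976/9 + (2 - 1*(2 - 20)*(-179)) = -12976/9 + (2 - 1*(-18)*(-179)) = -12976/9 + (2 - 3222) = -12976/9 - 3220 = -41956/9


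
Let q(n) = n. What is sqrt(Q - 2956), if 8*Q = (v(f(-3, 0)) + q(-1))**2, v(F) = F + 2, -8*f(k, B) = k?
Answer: I*sqrt(3026702)/32 ≈ 54.367*I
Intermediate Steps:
f(k, B) = -k/8
v(F) = 2 + F
Q = 121/512 (Q = ((2 - 1/8*(-3)) - 1)**2/8 = ((2 + 3/8) - 1)**2/8 = (19/8 - 1)**2/8 = (11/8)**2/8 = (1/8)*(121/64) = 121/512 ≈ 0.23633)
sqrt(Q - 2956) = sqrt(121/512 - 2956) = sqrt(-1513351/512) = I*sqrt(3026702)/32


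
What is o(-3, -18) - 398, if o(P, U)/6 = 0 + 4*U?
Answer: -830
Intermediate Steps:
o(P, U) = 24*U (o(P, U) = 6*(0 + 4*U) = 6*(4*U) = 24*U)
o(-3, -18) - 398 = 24*(-18) - 398 = -432 - 398 = -830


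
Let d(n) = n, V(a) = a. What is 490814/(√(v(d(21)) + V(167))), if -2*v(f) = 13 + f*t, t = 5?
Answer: 245407*√3/9 ≈ 47229.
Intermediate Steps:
v(f) = -13/2 - 5*f/2 (v(f) = -(13 + f*5)/2 = -(13 + 5*f)/2 = -13/2 - 5*f/2)
490814/(√(v(d(21)) + V(167))) = 490814/(√((-13/2 - 5/2*21) + 167)) = 490814/(√((-13/2 - 105/2) + 167)) = 490814/(√(-59 + 167)) = 490814/(√108) = 490814/((6*√3)) = 490814*(√3/18) = 245407*√3/9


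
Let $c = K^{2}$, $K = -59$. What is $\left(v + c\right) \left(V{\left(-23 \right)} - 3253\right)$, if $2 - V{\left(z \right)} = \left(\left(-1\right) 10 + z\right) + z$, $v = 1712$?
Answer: $-16591635$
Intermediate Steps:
$c = 3481$ ($c = \left(-59\right)^{2} = 3481$)
$V{\left(z \right)} = 12 - 2 z$ ($V{\left(z \right)} = 2 - \left(\left(\left(-1\right) 10 + z\right) + z\right) = 2 - \left(\left(-10 + z\right) + z\right) = 2 - \left(-10 + 2 z\right) = 12 - 2 z$)
$\left(v + c\right) \left(V{\left(-23 \right)} - 3253\right) = \left(1712 + 3481\right) \left(\left(12 - -46\right) - 3253\right) = 5193 \left(\left(12 + 46\right) - 3253\right) = 5193 \left(58 - 3253\right) = 5193 \left(-3195\right) = -16591635$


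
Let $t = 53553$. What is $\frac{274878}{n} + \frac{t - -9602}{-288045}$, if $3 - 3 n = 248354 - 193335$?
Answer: $- \frac{24100623601}{1584708372} \approx -15.208$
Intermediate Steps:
$n = - \frac{55016}{3}$ ($n = 1 - \frac{248354 - 193335}{3} = 1 - \frac{55019}{3} = - \frac{55016}{3} \approx -18339.0$)
$\frac{274878}{n} + \frac{t - -9602}{-288045} = \frac{274878}{- \frac{55016}{3}} + \frac{53553 - -9602}{-288045} = 274878 \left(- \frac{3}{55016}\right) + \left(53553 + 9602\right) \left(- \frac{1}{288045}\right) = - \frac{412317}{27508} + 63155 \left(- \frac{1}{288045}\right) = - \frac{412317}{27508} - \frac{12631}{57609} = - \frac{24100623601}{1584708372}$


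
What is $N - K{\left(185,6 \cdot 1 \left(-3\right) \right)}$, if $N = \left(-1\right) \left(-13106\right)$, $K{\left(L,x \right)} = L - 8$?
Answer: $12929$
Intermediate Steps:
$K{\left(L,x \right)} = -8 + L$ ($K{\left(L,x \right)} = L - 8 = -8 + L$)
$N = 13106$
$N - K{\left(185,6 \cdot 1 \left(-3\right) \right)} = 13106 - \left(-8 + 185\right) = 13106 - 177 = 12929$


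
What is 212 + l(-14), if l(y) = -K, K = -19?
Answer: 231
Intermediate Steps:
l(y) = 19 (l(y) = -1*(-19) = 19)
212 + l(-14) = 212 + 19 = 231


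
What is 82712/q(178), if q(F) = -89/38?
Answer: -3143056/89 ≈ -35315.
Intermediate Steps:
q(F) = -89/38 (q(F) = -89*1/38 = -89/38)
82712/q(178) = 82712/(-89/38) = 82712*(-38/89) = -3143056/89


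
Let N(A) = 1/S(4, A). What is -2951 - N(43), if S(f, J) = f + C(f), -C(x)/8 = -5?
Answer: -129845/44 ≈ -2951.0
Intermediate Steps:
C(x) = 40 (C(x) = -8*(-5) = 40)
S(f, J) = 40 + f (S(f, J) = f + 40 = 40 + f)
N(A) = 1/44 (N(A) = 1/(40 + 4) = 1/44)
-2951 - N(43) = -2951 - 1*1/44 = -2951 - 1/44 = -129845/44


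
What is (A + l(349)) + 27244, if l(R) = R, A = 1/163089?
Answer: 4500114778/163089 ≈ 27593.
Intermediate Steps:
A = 1/163089 ≈ 6.1316e-6
(A + l(349)) + 27244 = (1/163089 + 349) + 27244 = 56918062/163089 + 27244 = 4500114778/163089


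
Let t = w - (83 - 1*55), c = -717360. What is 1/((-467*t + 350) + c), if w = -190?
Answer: -1/615204 ≈ -1.6255e-6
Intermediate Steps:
t = -218 (t = -190 - (83 - 1*55) = -190 - (83 - 55) = -190 - 1*28 = -190 - 28 = -218)
1/((-467*t + 350) + c) = 1/((-467*(-218) + 350) - 717360) = 1/((101806 + 350) - 717360) = 1/(102156 - 717360) = 1/(-615204) = -1/615204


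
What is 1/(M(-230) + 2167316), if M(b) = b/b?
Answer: 1/2167317 ≈ 4.6140e-7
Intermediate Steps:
M(b) = 1
1/(M(-230) + 2167316) = 1/(1 + 2167316) = 1/2167317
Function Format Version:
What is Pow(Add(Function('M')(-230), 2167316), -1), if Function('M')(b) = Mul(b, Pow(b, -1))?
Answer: Rational(1, 2167317) ≈ 4.6140e-7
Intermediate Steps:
Function('M')(b) = 1
Pow(Add(Function('M')(-230), 2167316), -1) = Pow(Add(1, 2167316), -1) = Pow(2167317, -1) = Rational(1, 2167317)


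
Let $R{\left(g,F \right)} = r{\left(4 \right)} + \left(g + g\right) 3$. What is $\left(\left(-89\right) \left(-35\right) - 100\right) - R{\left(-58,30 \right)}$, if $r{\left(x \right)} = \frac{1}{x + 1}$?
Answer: $\frac{16814}{5} \approx 3362.8$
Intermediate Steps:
$r{\left(x \right)} = \frac{1}{1 + x}$
$R{\left(g,F \right)} = \frac{1}{5} + 6 g$ ($R{\left(g,F \right)} = \frac{1}{1 + 4} + \left(g + g\right) 3 = \frac{1}{5} + 2 g 3 = \frac{1}{5} + 6 g$)
$\left(\left(-89\right) \left(-35\right) - 100\right) - R{\left(-58,30 \right)} = \left(\left(-89\right) \left(-35\right) - 100\right) - \left(\frac{1}{5} + 6 \left(-58\right)\right) = \left(3115 - 100\right) - \left(\frac{1}{5} - 348\right) = 3015 - - \frac{1739}{5} = 3015 + \frac{1739}{5} = \frac{16814}{5}$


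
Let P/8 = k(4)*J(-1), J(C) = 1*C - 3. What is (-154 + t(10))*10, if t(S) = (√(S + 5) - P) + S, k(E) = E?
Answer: -160 + 10*√15 ≈ -121.27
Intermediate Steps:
J(C) = -3 + C (J(C) = C - 3 = -3 + C)
P = -128 (P = 8*(4*(-3 - 1)) = 8*(4*(-4)) = 8*(-16) = -128)
t(S) = 128 + S + √(5 + S) (t(S) = (√(S + 5) - 1*(-128)) + S = (√(5 + S) + 128) + S = (128 + √(5 + S)) + S = 128 + S + √(5 + S))
(-154 + t(10))*10 = (-154 + (128 + 10 + √(5 + 10)))*10 = (-154 + (128 + 10 + √15))*10 = (-154 + (138 + √15))*10 = (-16 + √15)*10 = -160 + 10*√15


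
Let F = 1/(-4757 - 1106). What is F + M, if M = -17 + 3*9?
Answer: 58629/5863 ≈ 9.9998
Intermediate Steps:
F = -1/5863 (F = 1/(-5863) = -1/5863 ≈ -0.00017056)
M = 10 (M = -17 + 27 = 10)
F + M = -1/5863 + 10 = 58629/5863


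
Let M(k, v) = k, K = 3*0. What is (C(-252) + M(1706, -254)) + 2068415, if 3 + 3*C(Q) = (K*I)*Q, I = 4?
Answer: 2070120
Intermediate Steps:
K = 0
C(Q) = -1 (C(Q) = -1 + ((0*4)*Q)/3 = -1 + (0*Q)/3 = -1 + (1/3)*0 = -1 + 0 = -1)
(C(-252) + M(1706, -254)) + 2068415 = (-1 + 1706) + 2068415 = 1705 + 2068415 = 2070120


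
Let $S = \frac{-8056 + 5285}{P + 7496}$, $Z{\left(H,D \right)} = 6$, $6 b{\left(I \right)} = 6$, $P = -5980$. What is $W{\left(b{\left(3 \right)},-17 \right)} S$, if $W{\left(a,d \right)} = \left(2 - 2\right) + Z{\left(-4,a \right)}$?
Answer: $- \frac{8313}{758} \approx -10.967$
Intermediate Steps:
$b{\left(I \right)} = 1$ ($b{\left(I \right)} = \frac{1}{6} \cdot 6 = 1$)
$W{\left(a,d \right)} = 6$ ($W{\left(a,d \right)} = \left(2 - 2\right) + 6 = 0 + 6 = 6$)
$S = - \frac{2771}{1516}$ ($S = \frac{-8056 + 5285}{-5980 + 7496} = - \frac{2771}{1516} \approx -1.8278$)
$W{\left(b{\left(3 \right)},-17 \right)} S = 6 \left(- \frac{2771}{1516}\right) = - \frac{8313}{758}$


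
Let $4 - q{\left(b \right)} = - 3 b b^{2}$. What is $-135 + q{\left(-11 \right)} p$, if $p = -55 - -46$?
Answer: $35766$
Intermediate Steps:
$q{\left(b \right)} = 4 + 3 b^{3}$ ($q{\left(b \right)} = 4 - - 3 b b^{2} = 4 - - 3 b^{3} = 4 + 3 b^{3}$)
$p = -9$ ($p = -55 + 46 = -9$)
$-135 + q{\left(-11 \right)} p = -135 + \left(4 + 3 \left(-11\right)^{3}\right) \left(-9\right) = -135 + \left(4 + 3 \left(-1331\right)\right) \left(-9\right) = -135 + \left(4 - 3993\right) \left(-9\right) = -135 - -35901 = -135 + 35901 = 35766$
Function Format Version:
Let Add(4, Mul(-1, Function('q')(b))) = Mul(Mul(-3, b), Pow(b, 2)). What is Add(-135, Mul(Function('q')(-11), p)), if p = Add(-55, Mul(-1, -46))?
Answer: 35766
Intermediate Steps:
Function('q')(b) = Add(4, Mul(3, Pow(b, 3))) (Function('q')(b) = Add(4, Mul(-1, Mul(Mul(-3, b), Pow(b, 2)))) = Add(4, Mul(-1, Mul(-3, Pow(b, 3)))) = Add(4, Mul(3, Pow(b, 3))))
p = -9 (p = Add(-55, 46) = -9)
Add(-135, Mul(Function('q')(-11), p)) = Add(-135, Mul(Add(4, Mul(3, Pow(-11, 3))), -9)) = Add(-135, Mul(Add(4, Mul(3, -1331)), -9)) = Add(-135, Mul(Add(4, -3993), -9)) = Add(-135, Mul(-3989, -9)) = Add(-135, 35901) = 35766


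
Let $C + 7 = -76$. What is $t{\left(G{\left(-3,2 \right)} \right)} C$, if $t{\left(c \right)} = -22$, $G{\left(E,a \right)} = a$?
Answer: $1826$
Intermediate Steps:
$C = -83$ ($C = -7 - 76 = -83$)
$t{\left(G{\left(-3,2 \right)} \right)} C = \left(-22\right) \left(-83\right) = 1826$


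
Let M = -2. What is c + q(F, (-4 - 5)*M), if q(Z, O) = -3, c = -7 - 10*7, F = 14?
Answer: -80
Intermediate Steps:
c = -77 (c = -7 - 70 = -77)
c + q(F, (-4 - 5)*M) = -77 - 3 = -80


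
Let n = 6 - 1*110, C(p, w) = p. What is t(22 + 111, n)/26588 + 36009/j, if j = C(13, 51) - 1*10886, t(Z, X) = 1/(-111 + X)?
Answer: -205842578653/62154634660 ≈ -3.3118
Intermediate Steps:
n = -104 (n = 6 - 110 = -104)
j = -10873 (j = 13 - 1*10886 = 13 - 10886 = -10873)
t(22 + 111, n)/26588 + 36009/j = 1/(-111 - 104*26588) + 36009/(-10873) = (1/26588)/(-215) + 36009*(-1/10873) = -1/215*1/26588 - 36009/10873 = -1/5716420 - 36009/10873 = -205842578653/62154634660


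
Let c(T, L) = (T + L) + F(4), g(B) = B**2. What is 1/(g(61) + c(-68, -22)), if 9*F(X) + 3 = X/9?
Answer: 81/294088 ≈ 0.00027543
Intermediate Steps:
F(X) = -1/3 + X/81 (F(X) = -1/3 + (X/9)/9 = -1/3 + X/81)
c(T, L) = -23/81 + L + T (c(T, L) = (T + L) + (-1/3 + (1/81)*4) = (L + T) + (-1/3 + 4/81) = (L + T) - 23/81 = -23/81 + L + T)
1/(g(61) + c(-68, -22)) = 1/(61**2 + (-23/81 - 22 - 68)) = 1/(3721 - 7313/81) = 1/(294088/81) = 81/294088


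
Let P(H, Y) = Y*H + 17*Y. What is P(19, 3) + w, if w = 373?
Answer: 481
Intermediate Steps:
P(H, Y) = 17*Y + H*Y (P(H, Y) = H*Y + 17*Y = 17*Y + H*Y)
P(19, 3) + w = 3*(17 + 19) + 373 = 3*36 + 373 = 108 + 373 = 481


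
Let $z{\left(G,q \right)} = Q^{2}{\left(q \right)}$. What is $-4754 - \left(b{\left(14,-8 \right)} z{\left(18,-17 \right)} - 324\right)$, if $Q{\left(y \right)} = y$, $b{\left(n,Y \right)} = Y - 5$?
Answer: $-673$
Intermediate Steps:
$b{\left(n,Y \right)} = -5 + Y$
$z{\left(G,q \right)} = q^{2}$
$-4754 - \left(b{\left(14,-8 \right)} z{\left(18,-17 \right)} - 324\right) = -4754 - \left(\left(-5 - 8\right) \left(-17\right)^{2} - 324\right) = -4754 - \left(\left(-13\right) 289 - 324\right) = -4754 - \left(-3757 - 324\right) = -4754 - -4081 = -4754 + 4081 = -673$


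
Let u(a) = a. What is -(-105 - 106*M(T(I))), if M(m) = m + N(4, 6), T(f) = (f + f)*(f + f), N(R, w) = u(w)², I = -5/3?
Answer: 45889/9 ≈ 5098.8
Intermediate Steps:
I = -5/3 (I = -5*⅓ = -5/3 ≈ -1.6667)
N(R, w) = w²
T(f) = 4*f² (T(f) = (2*f)*(2*f) = 4*f²)
M(m) = 36 + m (M(m) = m + 6² = m + 36 = 36 + m)
-(-105 - 106*M(T(I))) = -(-105 - 106*(36 + 4*(-5/3)²)) = -(-105 - 106*(36 + 4*(25/9))) = -(-105 - 106*(36 + 100/9)) = -(-105 - 106*424/9) = -(-105 - 44944/9) = -1*(-45889/9) = 45889/9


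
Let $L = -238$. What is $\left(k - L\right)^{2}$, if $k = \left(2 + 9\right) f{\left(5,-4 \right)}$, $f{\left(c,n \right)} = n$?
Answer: $37636$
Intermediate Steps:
$k = -44$ ($k = \left(2 + 9\right) \left(-4\right) = 11 \left(-4\right) = -44$)
$\left(k - L\right)^{2} = \left(-44 - -238\right)^{2} = \left(-44 + 238\right)^{2} = 194^{2} = 37636$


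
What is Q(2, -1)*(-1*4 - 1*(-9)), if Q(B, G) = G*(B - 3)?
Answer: 5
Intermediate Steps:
Q(B, G) = G*(-3 + B)
Q(2, -1)*(-1*4 - 1*(-9)) = (-(-3 + 2))*(-1*4 - 1*(-9)) = (-1*(-1))*(-4 + 9) = 1*5 = 5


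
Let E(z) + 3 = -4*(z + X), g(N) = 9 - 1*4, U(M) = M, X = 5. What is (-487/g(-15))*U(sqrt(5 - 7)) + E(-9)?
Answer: 13 - 487*I*sqrt(2)/5 ≈ 13.0 - 137.74*I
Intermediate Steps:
g(N) = 5 (g(N) = 9 - 4 = 5)
E(z) = -23 - 4*z (E(z) = -3 - 4*(z + 5) = -3 - 4*(5 + z) = -3 + (-20 - 4*z) = -23 - 4*z)
(-487/g(-15))*U(sqrt(5 - 7)) + E(-9) = (-487/5)*sqrt(5 - 7) + (-23 - 4*(-9)) = (-487*1/5)*sqrt(-2) + (-23 + 36) = -487*I*sqrt(2)/5 + 13 = 13 - 487*I*sqrt(2)/5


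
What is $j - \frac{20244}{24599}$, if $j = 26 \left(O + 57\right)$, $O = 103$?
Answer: $\frac{102311596}{24599} \approx 4159.2$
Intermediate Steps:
$j = 4160$ ($j = 26 \left(103 + 57\right) = 26 \cdot 160 = 4160$)
$j - \frac{20244}{24599} = 4160 - \frac{20244}{24599} = \frac{102311596}{24599}$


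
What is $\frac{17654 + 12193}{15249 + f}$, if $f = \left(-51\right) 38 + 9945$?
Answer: $\frac{9949}{7752} \approx 1.2834$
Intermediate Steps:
$f = 8007$ ($f = -1938 + 9945 = 8007$)
$\frac{17654 + 12193}{15249 + f} = \frac{17654 + 12193}{15249 + 8007} = \frac{29847}{23256} = 29847 \cdot \frac{1}{23256} = \frac{9949}{7752}$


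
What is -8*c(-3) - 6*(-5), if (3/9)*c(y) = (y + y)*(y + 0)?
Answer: -402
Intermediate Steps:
c(y) = 6*y**2 (c(y) = 3*((y + y)*(y + 0)) = 3*((2*y)*y) = 3*(2*y**2) = 6*y**2)
-8*c(-3) - 6*(-5) = -48*(-3)**2 - 6*(-5) = -48*9 + 30 = -8*54 + 30 = -432 + 30 = -402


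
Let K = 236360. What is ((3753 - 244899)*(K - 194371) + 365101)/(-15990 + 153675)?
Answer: -10125114293/137685 ≈ -73538.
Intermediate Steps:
((3753 - 244899)*(K - 194371) + 365101)/(-15990 + 153675) = ((3753 - 244899)*(236360 - 194371) + 365101)/(-15990 + 153675) = (-241146*41989 + 365101)/137685 = (-10125479394 + 365101)*(1/137685) = -10125114293*1/137685 = -10125114293/137685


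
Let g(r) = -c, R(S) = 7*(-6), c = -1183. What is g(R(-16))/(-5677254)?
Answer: -1183/5677254 ≈ -0.00020838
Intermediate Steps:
R(S) = -42
g(r) = 1183 (g(r) = -1*(-1183) = 1183)
g(R(-16))/(-5677254) = 1183/(-5677254) = 1183*(-1/5677254) = -1183/5677254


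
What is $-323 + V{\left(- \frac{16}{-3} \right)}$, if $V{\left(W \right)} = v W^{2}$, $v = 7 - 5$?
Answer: $- \frac{2395}{9} \approx -266.11$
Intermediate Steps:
$v = 2$
$V{\left(W \right)} = 2 W^{2}$
$-323 + V{\left(- \frac{16}{-3} \right)} = -323 + 2 \left(- \frac{16}{-3}\right)^{2} = -323 + 2 \left(\left(-16\right) \left(- \frac{1}{3}\right)\right)^{2} = -323 + 2 \left(\frac{16}{3}\right)^{2} = -323 + 2 \cdot \frac{256}{9} = -323 + \frac{512}{9} = - \frac{2395}{9}$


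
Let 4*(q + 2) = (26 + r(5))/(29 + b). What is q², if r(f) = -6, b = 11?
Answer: 225/64 ≈ 3.5156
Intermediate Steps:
q = -15/8 (q = -2 + ((26 - 6)/(29 + 11))/4 = -2 + (20/40)/4 = -2 + (20*(1/40))/4 = -2 + (¼)*(½) = -2 + ⅛ = -15/8 ≈ -1.8750)
q² = (-15/8)² = 225/64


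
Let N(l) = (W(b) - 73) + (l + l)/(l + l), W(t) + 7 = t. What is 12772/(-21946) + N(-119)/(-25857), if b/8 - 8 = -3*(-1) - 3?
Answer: -54986069/94576287 ≈ -0.58139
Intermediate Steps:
b = 64 (b = 64 + 8*(-3*(-1) - 3) = 64 + 8*(3 - 3) = 64 + 8*0 = 64 + 0 = 64)
W(t) = -7 + t
N(l) = -15 (N(l) = ((-7 + 64) - 73) + (l + l)/(l + l) = (57 - 73) + (2*l)/((2*l)) = -16 + (2*l)*(1/(2*l)) = -16 + 1 = -15)
12772/(-21946) + N(-119)/(-25857) = 12772/(-21946) - 15/(-25857) = 12772*(-1/21946) - 15*(-1/25857) = -6386/10973 + 5/8619 = -54986069/94576287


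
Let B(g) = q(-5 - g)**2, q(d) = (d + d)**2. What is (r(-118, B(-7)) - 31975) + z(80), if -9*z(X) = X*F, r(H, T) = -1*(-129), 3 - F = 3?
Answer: -31846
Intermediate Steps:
F = 0 (F = 3 - 1*3 = 3 - 3 = 0)
q(d) = 4*d**2 (q(d) = (2*d)**2 = 4*d**2)
B(g) = 16*(-5 - g)**4 (B(g) = (4*(-5 - g)**2)**2 = 16*(-5 - g)**4)
r(H, T) = 129
z(X) = 0 (z(X) = -X*0/9 = -1/9*0 = 0)
(r(-118, B(-7)) - 31975) + z(80) = (129 - 31975) + 0 = -31846 + 0 = -31846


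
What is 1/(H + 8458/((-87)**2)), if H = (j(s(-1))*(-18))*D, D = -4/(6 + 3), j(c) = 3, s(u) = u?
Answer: 7569/190114 ≈ 0.039813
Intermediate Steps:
D = -4/9 ≈ -0.44444
H = 24 (H = (3*(-18))*(-4/9) = -54*(-4/9) = 24)
1/(H + 8458/((-87)**2)) = 1/(24 + 8458/((-87)**2)) = 1/(24 + 8458/7569) = 1/(190114/7569) = 7569/190114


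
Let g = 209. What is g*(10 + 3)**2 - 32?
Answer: 35289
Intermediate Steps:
g*(10 + 3)**2 - 32 = 209*(10 + 3)**2 - 32 = 209*13**2 - 32 = 209*169 - 32 = 35321 - 32 = 35289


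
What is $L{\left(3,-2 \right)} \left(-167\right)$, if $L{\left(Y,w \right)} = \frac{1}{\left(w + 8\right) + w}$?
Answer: $- \frac{167}{4} \approx -41.75$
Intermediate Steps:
$L{\left(Y,w \right)} = \frac{1}{8 + 2 w}$ ($L{\left(Y,w \right)} = \frac{1}{\left(8 + w\right) + w} = \frac{1}{8 + 2 w}$)
$L{\left(3,-2 \right)} \left(-167\right) = \frac{1}{2 \left(4 - 2\right)} \left(-167\right) = \frac{1}{2 \cdot 2} \left(-167\right) = \frac{1}{2} \cdot \frac{1}{2} \left(-167\right) = \frac{1}{4} \left(-167\right) = - \frac{167}{4}$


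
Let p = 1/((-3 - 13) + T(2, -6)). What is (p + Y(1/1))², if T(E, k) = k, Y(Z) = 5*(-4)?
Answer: 194481/484 ≈ 401.82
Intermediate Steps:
Y(Z) = -20
p = -1/22 (p = 1/((-3 - 13) - 6) = 1/(-16 - 6) = 1/(-22) = -1/22 ≈ -0.045455)
(p + Y(1/1))² = (-1/22 - 20)² = (-441/22)² = 194481/484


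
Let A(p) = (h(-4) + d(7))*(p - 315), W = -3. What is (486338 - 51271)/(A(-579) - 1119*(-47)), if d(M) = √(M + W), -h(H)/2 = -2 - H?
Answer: 435067/54381 ≈ 8.0004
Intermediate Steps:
h(H) = 4 + 2*H (h(H) = -2*(-2 - H) = 4 + 2*H)
d(M) = √(-3 + M) (d(M) = √(M - 3) = √(-3 + M))
A(p) = 630 - 2*p (A(p) = ((4 + 2*(-4)) + √(-3 + 7))*(p - 315) = ((4 - 8) + √4)*(-315 + p) = (-4 + 2)*(-315 + p) = -2*(-315 + p) = 630 - 2*p)
(486338 - 51271)/(A(-579) - 1119*(-47)) = (486338 - 51271)/((630 - 2*(-579)) - 1119*(-47)) = 435067/((630 + 1158) + 52593) = 435067/(1788 + 52593) = 435067/54381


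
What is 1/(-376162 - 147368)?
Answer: -1/523530 ≈ -1.9101e-6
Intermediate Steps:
1/(-376162 - 147368) = 1/(-523530) = -1/523530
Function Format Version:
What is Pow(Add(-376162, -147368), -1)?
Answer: Rational(-1, 523530) ≈ -1.9101e-6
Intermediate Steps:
Pow(Add(-376162, -147368), -1) = Pow(-523530, -1) = Rational(-1, 523530)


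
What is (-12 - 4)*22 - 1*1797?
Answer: -2149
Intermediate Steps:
(-12 - 4)*22 - 1*1797 = -16*22 - 1797 = -352 - 1797 = -2149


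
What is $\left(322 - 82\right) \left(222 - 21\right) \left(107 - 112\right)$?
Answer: $-241200$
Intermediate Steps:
$\left(322 - 82\right) \left(222 - 21\right) \left(107 - 112\right) = 240 \cdot 201 \left(-5\right) = 240 \left(-1005\right) = -241200$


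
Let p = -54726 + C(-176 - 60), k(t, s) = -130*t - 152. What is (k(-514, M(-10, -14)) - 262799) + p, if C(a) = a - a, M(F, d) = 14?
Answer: -250857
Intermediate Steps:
k(t, s) = -152 - 130*t
C(a) = 0
p = -54726 (p = -54726 + 0 = -54726)
(k(-514, M(-10, -14)) - 262799) + p = ((-152 - 130*(-514)) - 262799) - 54726 = ((-152 + 66820) - 262799) - 54726 = (66668 - 262799) - 54726 = -196131 - 54726 = -250857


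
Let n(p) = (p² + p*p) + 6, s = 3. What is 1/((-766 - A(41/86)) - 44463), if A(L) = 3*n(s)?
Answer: -1/45301 ≈ -2.2075e-5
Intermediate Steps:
n(p) = 6 + 2*p² (n(p) = (p² + p²) + 6 = 2*p² + 6 = 6 + 2*p²)
A(L) = 72 (A(L) = 3*(6 + 2*3²) = 3*(6 + 2*9) = 3*(6 + 18) = 3*24 = 72)
1/((-766 - A(41/86)) - 44463) = 1/((-766 - 1*72) - 44463) = 1/((-766 - 72) - 44463) = 1/(-838 - 44463) = 1/(-45301) = -1/45301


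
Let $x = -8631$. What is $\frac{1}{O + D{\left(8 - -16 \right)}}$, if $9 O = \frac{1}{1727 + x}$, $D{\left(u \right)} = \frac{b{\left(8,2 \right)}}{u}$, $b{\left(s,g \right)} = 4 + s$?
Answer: $\frac{62136}{31067} \approx 2.0001$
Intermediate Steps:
$D{\left(u \right)} = \frac{12}{u}$ ($D{\left(u \right)} = \frac{4 + 8}{u} = \frac{12}{u}$)
$O = - \frac{1}{62136}$ ($O = \frac{1}{9 \left(1727 - 8631\right)} = \frac{1}{9 \left(-6904\right)} = \frac{1}{9} \left(- \frac{1}{6904}\right) = - \frac{1}{62136} \approx -1.6094 \cdot 10^{-5}$)
$\frac{1}{O + D{\left(8 - -16 \right)}} = \frac{1}{- \frac{1}{62136} + \frac{12}{8 - -16}} = \frac{1}{- \frac{1}{62136} + \frac{12}{8 + 16}} = \frac{1}{- \frac{1}{62136} + \frac{12}{24}} = \frac{1}{- \frac{1}{62136} + 12 \cdot \frac{1}{24}} = \frac{1}{- \frac{1}{62136} + \frac{1}{2}} = \frac{1}{\frac{31067}{62136}} = \frac{62136}{31067}$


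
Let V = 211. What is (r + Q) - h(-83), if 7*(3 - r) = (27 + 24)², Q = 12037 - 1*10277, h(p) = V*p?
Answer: 132331/7 ≈ 18904.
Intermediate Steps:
h(p) = 211*p
Q = 1760 (Q = 12037 - 10277 = 1760)
r = -2580/7 (r = 3 - (27 + 24)²/7 = 3 - ⅐*51² = 3 - ⅐*2601 = 3 - 2601/7 = -2580/7 ≈ -368.57)
(r + Q) - h(-83) = (-2580/7 + 1760) - 211*(-83) = 9740/7 - 1*(-17513) = 9740/7 + 17513 = 132331/7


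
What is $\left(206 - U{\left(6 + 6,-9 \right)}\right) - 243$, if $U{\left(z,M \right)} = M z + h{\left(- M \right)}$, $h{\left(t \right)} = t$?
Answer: $62$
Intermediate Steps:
$U{\left(z,M \right)} = - M + M z$ ($U{\left(z,M \right)} = M z - M = - M + M z$)
$\left(206 - U{\left(6 + 6,-9 \right)}\right) - 243 = \left(206 - - 9 \left(-1 + \left(6 + 6\right)\right)\right) - 243 = \left(206 - - 9 \left(-1 + 12\right)\right) - 243 = \left(206 - \left(-9\right) 11\right) - 243 = \left(206 - -99\right) - 243 = \left(206 + 99\right) - 243 = 305 - 243 = 62$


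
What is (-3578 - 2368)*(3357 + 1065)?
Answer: -26293212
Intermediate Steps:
(-3578 - 2368)*(3357 + 1065) = -5946*4422 = -26293212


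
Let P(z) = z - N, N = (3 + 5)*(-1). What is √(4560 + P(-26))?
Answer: √4542 ≈ 67.394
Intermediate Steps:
N = -8 (N = 8*(-1) = -8)
P(z) = 8 + z (P(z) = z - 1*(-8) = z + 8 = 8 + z)
√(4560 + P(-26)) = √(4560 + (8 - 26)) = √(4560 - 18) = √4542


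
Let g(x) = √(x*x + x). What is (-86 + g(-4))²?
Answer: 7408 - 344*√3 ≈ 6812.2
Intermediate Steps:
g(x) = √(x + x²) (g(x) = √(x² + x) = √(x + x²))
(-86 + g(-4))² = (-86 + √(-4*(1 - 4)))² = (-86 + √(-4*(-3)))² = (-86 + √12)² = (-86 + 2*√3)²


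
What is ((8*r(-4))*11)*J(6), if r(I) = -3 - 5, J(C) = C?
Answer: -4224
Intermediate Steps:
r(I) = -8
((8*r(-4))*11)*J(6) = ((8*(-8))*11)*6 = -64*11*6 = -704*6 = -4224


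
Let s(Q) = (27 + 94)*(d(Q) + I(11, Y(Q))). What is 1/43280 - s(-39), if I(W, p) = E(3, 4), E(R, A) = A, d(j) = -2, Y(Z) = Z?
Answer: -10473759/43280 ≈ -242.00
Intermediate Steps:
I(W, p) = 4
s(Q) = 242 (s(Q) = (27 + 94)*(-2 + 4) = 121*2 = 242)
1/43280 - s(-39) = 1/43280 - 1*242 = 1/43280 - 242 = -10473759/43280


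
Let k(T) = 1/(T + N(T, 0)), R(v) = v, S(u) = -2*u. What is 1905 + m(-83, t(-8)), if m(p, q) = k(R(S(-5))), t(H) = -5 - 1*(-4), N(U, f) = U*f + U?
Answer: 38101/20 ≈ 1905.1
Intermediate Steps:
N(U, f) = U + U*f
t(H) = -1 (t(H) = -5 + 4 = -1)
k(T) = 1/(2*T) (k(T) = 1/(T + T*(1 + 0)) = 1/(T + T*1) = 1/(T + T) = 1/(2*T))
m(p, q) = 1/20 (m(p, q) = 1/(2*((-2*(-5)))) = (½)/10 = (½)*(⅒) = 1/20)
1905 + m(-83, t(-8)) = 1905 + 1/20 = 38101/20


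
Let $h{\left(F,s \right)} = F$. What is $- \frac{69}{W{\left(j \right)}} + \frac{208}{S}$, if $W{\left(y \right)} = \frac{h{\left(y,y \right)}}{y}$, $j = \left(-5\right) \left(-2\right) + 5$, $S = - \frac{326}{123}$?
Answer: $- \frac{24039}{163} \approx -147.48$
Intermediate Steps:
$S = - \frac{326}{123}$ ($S = \left(-326\right) \frac{1}{123} = - \frac{326}{123} \approx -2.6504$)
$j = 15$ ($j = 10 + 5 = 15$)
$W{\left(y \right)} = 1$ ($W{\left(y \right)} = \frac{y}{y} = 1$)
$- \frac{69}{W{\left(j \right)}} + \frac{208}{S} = - \frac{69}{1} + \frac{208}{- \frac{326}{123}} = \left(-69\right) 1 + 208 \left(- \frac{123}{326}\right) = -69 - \frac{12792}{163} = - \frac{24039}{163}$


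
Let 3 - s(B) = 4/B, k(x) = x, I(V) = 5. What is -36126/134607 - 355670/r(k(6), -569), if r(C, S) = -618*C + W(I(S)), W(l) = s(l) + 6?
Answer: 79570021192/830031631 ≈ 95.864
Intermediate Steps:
s(B) = 3 - 4/B
W(l) = 9 - 4/l (W(l) = (3 - 4/l) + 6 = 9 - 4/l)
r(C, S) = 41/5 - 618*C (r(C, S) = -618*C + (9 - 4/5) = -618*C + (9 - 4*⅕) = -618*C + (9 - ⅘) = -618*C + 41/5 = 41/5 - 618*C)
-36126/134607 - 355670/r(k(6), -569) = -36126/134607 - 355670/(41/5 - 618*6) = -36126*1/134607 - 355670/(41/5 - 3708) = -12042/44869 - 355670/(-18499/5) = -12042/44869 - 355670*(-5/18499) = -12042/44869 + 1778350/18499 = 79570021192/830031631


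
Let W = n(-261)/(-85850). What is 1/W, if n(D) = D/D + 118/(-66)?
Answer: 1416525/13 ≈ 1.0896e+5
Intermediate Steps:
n(D) = -26/33 (n(D) = 1 + 118*(-1/66) = 1 - 59/33 = -26/33)
W = 13/1416525 (W = -26/33/(-85850) = -26/33*(-1/85850) = 13/1416525 ≈ 9.1774e-6)
1/W = 1/(13/1416525) = 1416525/13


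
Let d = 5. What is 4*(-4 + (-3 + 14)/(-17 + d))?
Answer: -59/3 ≈ -19.667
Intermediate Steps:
4*(-4 + (-3 + 14)/(-17 + d)) = 4*(-4 + (-3 + 14)/(-17 + 5)) = 4*(-4 + 11/(-12)) = 4*(-4 + 11*(-1/12)) = 4*(-4 - 11/12) = 4*(-59/12) = -59/3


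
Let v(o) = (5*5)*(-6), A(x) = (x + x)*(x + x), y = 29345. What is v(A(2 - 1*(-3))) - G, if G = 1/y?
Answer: -4401751/29345 ≈ -150.00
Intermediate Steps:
A(x) = 4*x² (A(x) = (2*x)*(2*x) = 4*x²)
v(o) = -150 (v(o) = 25*(-6) = -150)
G = 1/29345 ≈ 3.4077e-5
v(A(2 - 1*(-3))) - G = -150 - 1*1/29345 = -150 - 1/29345 = -4401751/29345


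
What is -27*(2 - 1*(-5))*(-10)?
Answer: 1890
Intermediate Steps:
-27*(2 - 1*(-5))*(-10) = -27*(2 + 5)*(-10) = -27*7*(-10) = -189*(-10) = 1890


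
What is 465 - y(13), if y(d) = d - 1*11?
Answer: 463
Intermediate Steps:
y(d) = -11 + d (y(d) = d - 11 = -11 + d)
465 - y(13) = 465 - (-11 + 13) = 465 - 1*2 = 465 - 2 = 463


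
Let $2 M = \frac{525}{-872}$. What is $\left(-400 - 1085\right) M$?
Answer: $\frac{779625}{1744} \approx 447.03$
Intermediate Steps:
$M = - \frac{525}{1744}$ ($M = \frac{525 \frac{1}{-872}}{2} = \frac{525 \left(- \frac{1}{872}\right)}{2} = \frac{1}{2} \left(- \frac{525}{872}\right) = - \frac{525}{1744} \approx -0.30103$)
$\left(-400 - 1085\right) M = \left(-400 - 1085\right) \left(- \frac{525}{1744}\right) = \left(-1485\right) \left(- \frac{525}{1744}\right) = \frac{779625}{1744}$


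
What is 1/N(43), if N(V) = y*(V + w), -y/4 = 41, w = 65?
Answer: -1/17712 ≈ -5.6459e-5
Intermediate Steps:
y = -164 (y = -4*41 = -164)
N(V) = -10660 - 164*V (N(V) = -164*(V + 65) = -164*(65 + V) = -10660 - 164*V)
1/N(43) = 1/(-10660 - 164*43) = 1/(-10660 - 7052) = 1/(-17712) = -1/17712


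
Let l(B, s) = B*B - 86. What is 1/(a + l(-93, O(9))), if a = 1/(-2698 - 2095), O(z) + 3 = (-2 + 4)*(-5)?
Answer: 4793/41042458 ≈ 0.00011678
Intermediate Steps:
O(z) = -13 (O(z) = -3 + (-2 + 4)*(-5) = -3 + 2*(-5) = -3 - 10 = -13)
a = -1/4793 (a = 1/(-4793) = -1/4793 ≈ -0.00020864)
l(B, s) = -86 + B² (l(B, s) = B² - 86 = -86 + B²)
1/(a + l(-93, O(9))) = 1/(-1/4793 + (-86 + (-93)²)) = 1/(-1/4793 + (-86 + 8649)) = 1/(-1/4793 + 8563) = 1/(41042458/4793) = 4793/41042458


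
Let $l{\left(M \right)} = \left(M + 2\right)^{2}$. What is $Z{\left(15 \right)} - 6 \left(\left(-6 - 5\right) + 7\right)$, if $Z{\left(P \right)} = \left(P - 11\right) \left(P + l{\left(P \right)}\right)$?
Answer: $1240$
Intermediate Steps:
$l{\left(M \right)} = \left(2 + M\right)^{2}$
$Z{\left(P \right)} = \left(-11 + P\right) \left(P + \left(2 + P\right)^{2}\right)$ ($Z{\left(P \right)} = \left(P - 11\right) \left(P + \left(2 + P\right)^{2}\right) = \left(-11 + P\right) \left(P + \left(2 + P\right)^{2}\right)$)
$Z{\left(15 \right)} - 6 \left(\left(-6 - 5\right) + 7\right) = \left(-44 + 15^{3} - 765 - 6 \cdot 15^{2}\right) - 6 \left(\left(-6 - 5\right) + 7\right) = \left(-44 + 3375 - 765 - 1350\right) - 6 \left(-11 + 7\right) = \left(-44 + 3375 - 765 - 1350\right) - -24 = 1216 + 24 = 1240$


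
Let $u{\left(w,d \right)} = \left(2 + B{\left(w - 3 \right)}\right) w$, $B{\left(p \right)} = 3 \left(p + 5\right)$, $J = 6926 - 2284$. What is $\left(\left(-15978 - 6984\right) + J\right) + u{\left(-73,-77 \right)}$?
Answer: $-2917$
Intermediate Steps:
$J = 4642$
$B{\left(p \right)} = 15 + 3 p$ ($B{\left(p \right)} = 3 \left(5 + p\right) = 15 + 3 p$)
$u{\left(w,d \right)} = w \left(8 + 3 w\right)$ ($u{\left(w,d \right)} = \left(2 + \left(15 + 3 \left(w - 3\right)\right)\right) w = \left(2 + \left(15 + 3 \left(-3 + w\right)\right)\right) w = \left(2 + \left(15 + \left(-9 + 3 w\right)\right)\right) w = \left(2 + \left(6 + 3 w\right)\right) w = \left(8 + 3 w\right) w = w \left(8 + 3 w\right)$)
$\left(\left(-15978 - 6984\right) + J\right) + u{\left(-73,-77 \right)} = \left(\left(-15978 - 6984\right) + 4642\right) - 73 \left(8 + 3 \left(-73\right)\right) = \left(-22962 + 4642\right) - 73 \left(8 - 219\right) = -18320 - -15403 = -18320 + 15403 = -2917$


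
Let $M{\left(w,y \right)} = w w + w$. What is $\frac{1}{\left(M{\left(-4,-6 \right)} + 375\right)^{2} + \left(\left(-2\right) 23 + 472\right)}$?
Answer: $\frac{1}{150195} \approx 6.658 \cdot 10^{-6}$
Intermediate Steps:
$M{\left(w,y \right)} = w + w^{2}$ ($M{\left(w,y \right)} = w^{2} + w = w + w^{2}$)
$\frac{1}{\left(M{\left(-4,-6 \right)} + 375\right)^{2} + \left(\left(-2\right) 23 + 472\right)} = \frac{1}{\left(- 4 \left(1 - 4\right) + 375\right)^{2} + \left(\left(-2\right) 23 + 472\right)} = \frac{1}{\left(\left(-4\right) \left(-3\right) + 375\right)^{2} + \left(-46 + 472\right)} = \frac{1}{\left(12 + 375\right)^{2} + 426} = \frac{1}{387^{2} + 426} = \frac{1}{149769 + 426} = \frac{1}{150195}$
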